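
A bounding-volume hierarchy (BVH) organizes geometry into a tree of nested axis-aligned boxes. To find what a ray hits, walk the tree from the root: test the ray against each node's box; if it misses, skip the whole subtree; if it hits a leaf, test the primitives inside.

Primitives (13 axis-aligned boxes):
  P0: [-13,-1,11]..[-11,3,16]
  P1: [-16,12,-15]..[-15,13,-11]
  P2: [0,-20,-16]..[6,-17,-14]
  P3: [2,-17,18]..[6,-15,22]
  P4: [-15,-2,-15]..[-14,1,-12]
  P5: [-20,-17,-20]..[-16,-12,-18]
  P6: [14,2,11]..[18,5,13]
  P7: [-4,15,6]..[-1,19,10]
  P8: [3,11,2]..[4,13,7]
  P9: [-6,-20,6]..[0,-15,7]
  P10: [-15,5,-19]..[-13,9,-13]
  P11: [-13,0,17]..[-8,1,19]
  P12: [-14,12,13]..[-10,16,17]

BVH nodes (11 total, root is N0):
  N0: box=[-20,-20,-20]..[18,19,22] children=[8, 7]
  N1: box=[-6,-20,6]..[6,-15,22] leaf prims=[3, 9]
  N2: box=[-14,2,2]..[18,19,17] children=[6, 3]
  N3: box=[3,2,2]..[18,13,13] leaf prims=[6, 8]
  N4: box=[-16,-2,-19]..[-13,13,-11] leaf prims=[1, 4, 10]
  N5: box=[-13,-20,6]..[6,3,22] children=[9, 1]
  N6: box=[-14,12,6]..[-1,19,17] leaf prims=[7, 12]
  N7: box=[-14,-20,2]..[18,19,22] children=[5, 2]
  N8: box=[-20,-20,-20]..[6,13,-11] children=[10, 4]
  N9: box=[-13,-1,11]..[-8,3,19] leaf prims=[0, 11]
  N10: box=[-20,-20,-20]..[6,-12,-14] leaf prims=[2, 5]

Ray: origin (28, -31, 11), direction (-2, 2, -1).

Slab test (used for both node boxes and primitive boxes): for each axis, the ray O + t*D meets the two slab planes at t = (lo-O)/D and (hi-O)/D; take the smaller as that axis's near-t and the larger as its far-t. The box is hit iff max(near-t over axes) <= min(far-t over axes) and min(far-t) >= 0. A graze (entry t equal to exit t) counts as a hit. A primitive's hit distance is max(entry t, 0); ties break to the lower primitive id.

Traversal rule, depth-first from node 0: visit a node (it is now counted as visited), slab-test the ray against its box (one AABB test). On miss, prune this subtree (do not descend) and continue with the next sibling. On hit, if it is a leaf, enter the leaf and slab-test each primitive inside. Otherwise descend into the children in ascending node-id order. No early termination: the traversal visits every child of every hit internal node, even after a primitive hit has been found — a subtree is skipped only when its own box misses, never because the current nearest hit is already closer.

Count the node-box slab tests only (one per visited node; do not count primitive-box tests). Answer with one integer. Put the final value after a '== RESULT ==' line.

Walk:
N0 x:[5,24] y:[11/2,25] z:[-11,31] -> hit [11/2,24], descend [7, 8]
  N7 x:[5,21] y:[11/2,25] z:[-11,9] -> hit [11/2,9], descend [2, 5]
    N2 x:[5,21] y:[33/2,25] z:[-6,9] -> miss, prune
    N5 x:[11,41/2] y:[11/2,17] z:[-11,5] -> miss, prune
  N8 x:[11,24] y:[11/2,22] z:[22,31] -> hit [22,22], descend [4, 10]
    N4 x:[41/2,22] y:[29/2,22] z:[22,30] -> hit [22,22] leaf, test {P1@t=22, P4(miss), P10(miss)}
    N10 x:[11,24] y:[11/2,19/2] z:[25,31] -> miss, prune

order=[0, 7, 2, 5, 8, 4, 10]  |boxes|=7  |leaves|=1  hit=P1

== RESULT ==
7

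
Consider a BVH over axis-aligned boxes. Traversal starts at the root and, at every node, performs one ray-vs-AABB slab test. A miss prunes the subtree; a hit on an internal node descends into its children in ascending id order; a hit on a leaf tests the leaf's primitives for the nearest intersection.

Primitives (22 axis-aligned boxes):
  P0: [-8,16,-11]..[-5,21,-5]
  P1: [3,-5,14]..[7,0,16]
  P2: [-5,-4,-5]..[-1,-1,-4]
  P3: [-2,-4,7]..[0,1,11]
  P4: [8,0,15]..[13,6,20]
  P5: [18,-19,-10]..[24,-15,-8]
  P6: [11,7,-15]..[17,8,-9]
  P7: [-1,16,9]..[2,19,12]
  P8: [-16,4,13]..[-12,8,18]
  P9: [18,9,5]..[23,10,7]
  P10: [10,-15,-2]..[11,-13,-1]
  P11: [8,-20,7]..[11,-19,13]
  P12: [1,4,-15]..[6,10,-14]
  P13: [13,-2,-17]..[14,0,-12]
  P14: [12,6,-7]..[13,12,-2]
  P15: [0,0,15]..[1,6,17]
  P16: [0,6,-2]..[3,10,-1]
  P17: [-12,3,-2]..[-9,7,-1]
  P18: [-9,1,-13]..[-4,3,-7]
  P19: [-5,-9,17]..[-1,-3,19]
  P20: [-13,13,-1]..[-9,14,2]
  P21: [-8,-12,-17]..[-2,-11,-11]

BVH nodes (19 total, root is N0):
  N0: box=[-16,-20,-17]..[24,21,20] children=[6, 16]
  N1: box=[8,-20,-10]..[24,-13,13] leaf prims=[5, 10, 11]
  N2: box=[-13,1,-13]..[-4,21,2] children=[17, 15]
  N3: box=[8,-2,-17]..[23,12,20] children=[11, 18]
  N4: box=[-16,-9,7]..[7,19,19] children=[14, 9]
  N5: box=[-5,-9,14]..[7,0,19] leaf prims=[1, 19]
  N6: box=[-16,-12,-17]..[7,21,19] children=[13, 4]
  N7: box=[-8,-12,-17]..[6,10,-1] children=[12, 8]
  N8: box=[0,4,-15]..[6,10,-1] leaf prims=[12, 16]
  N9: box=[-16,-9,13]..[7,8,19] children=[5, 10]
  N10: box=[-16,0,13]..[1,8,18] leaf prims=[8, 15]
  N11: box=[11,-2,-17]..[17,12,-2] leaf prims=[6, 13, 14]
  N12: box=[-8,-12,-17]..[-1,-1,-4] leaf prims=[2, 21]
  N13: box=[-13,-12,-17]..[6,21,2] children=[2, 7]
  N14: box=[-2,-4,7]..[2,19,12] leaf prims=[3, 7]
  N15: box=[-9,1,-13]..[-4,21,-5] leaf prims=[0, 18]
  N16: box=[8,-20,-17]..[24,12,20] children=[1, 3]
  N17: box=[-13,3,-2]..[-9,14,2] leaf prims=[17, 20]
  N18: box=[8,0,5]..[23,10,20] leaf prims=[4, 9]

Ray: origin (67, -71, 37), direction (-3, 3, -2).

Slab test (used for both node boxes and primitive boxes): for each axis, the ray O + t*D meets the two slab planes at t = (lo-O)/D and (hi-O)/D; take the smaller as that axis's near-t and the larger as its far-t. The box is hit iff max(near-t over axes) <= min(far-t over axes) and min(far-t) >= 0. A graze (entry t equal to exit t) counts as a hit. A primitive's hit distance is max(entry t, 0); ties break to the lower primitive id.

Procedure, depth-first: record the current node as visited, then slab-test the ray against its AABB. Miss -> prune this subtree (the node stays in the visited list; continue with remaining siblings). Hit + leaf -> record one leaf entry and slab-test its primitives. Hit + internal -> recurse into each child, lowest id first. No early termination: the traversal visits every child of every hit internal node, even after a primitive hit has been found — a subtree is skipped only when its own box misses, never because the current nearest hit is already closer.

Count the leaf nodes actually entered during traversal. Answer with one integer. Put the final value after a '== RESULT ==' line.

Traverse from the root:
N0 x:[43/3,83/3] y:[17,92/3] z:[17/2,27] -> hit [17,27], descend [6, 16]
  N6 x:[20,83/3] y:[59/3,92/3] z:[9,27] -> hit [20,27], descend [4, 13]
    N4 x:[20,83/3] y:[62/3,30] z:[9,15] -> miss, prune
    N13 x:[61/3,80/3] y:[59/3,92/3] z:[35/2,27] -> hit [61/3,80/3], descend [2, 7]
      N2 x:[71/3,80/3] y:[24,92/3] z:[35/2,25] -> hit [24,25], descend [15, 17]
        N15 x:[71/3,76/3] y:[24,92/3] z:[21,25] -> hit [24,25] leaf, test {P0(miss), P18@t=24}
        N17 x:[76/3,80/3] y:[74/3,85/3] z:[35/2,39/2] -> miss, prune
      N7 x:[61/3,25] y:[59/3,27] z:[19,27] -> hit [61/3,25], descend [8, 12]
        N8 x:[61/3,67/3] y:[25,27] z:[19,26] -> miss, prune
        N12 x:[68/3,25] y:[59/3,70/3] z:[41/2,27] -> hit [68/3,70/3] leaf, test {P2(miss), P21(miss)}
  N16 x:[43/3,59/3] y:[17,83/3] z:[17/2,27] -> hit [17,59/3], descend [1, 3]
    N1 x:[43/3,59/3] y:[17,58/3] z:[12,47/2] -> hit [17,58/3] leaf, test {P5(miss), P10@t=19, P11(miss)}
    N3 x:[44/3,59/3] y:[23,83/3] z:[17/2,27] -> miss, prune

Visited [0, 6, 4, 13, 2, 15, 17, 7, 8, 12, 16, 1, 3]. Tests: 13 box, 3 leaf. Nearest: P10.

== RESULT ==
3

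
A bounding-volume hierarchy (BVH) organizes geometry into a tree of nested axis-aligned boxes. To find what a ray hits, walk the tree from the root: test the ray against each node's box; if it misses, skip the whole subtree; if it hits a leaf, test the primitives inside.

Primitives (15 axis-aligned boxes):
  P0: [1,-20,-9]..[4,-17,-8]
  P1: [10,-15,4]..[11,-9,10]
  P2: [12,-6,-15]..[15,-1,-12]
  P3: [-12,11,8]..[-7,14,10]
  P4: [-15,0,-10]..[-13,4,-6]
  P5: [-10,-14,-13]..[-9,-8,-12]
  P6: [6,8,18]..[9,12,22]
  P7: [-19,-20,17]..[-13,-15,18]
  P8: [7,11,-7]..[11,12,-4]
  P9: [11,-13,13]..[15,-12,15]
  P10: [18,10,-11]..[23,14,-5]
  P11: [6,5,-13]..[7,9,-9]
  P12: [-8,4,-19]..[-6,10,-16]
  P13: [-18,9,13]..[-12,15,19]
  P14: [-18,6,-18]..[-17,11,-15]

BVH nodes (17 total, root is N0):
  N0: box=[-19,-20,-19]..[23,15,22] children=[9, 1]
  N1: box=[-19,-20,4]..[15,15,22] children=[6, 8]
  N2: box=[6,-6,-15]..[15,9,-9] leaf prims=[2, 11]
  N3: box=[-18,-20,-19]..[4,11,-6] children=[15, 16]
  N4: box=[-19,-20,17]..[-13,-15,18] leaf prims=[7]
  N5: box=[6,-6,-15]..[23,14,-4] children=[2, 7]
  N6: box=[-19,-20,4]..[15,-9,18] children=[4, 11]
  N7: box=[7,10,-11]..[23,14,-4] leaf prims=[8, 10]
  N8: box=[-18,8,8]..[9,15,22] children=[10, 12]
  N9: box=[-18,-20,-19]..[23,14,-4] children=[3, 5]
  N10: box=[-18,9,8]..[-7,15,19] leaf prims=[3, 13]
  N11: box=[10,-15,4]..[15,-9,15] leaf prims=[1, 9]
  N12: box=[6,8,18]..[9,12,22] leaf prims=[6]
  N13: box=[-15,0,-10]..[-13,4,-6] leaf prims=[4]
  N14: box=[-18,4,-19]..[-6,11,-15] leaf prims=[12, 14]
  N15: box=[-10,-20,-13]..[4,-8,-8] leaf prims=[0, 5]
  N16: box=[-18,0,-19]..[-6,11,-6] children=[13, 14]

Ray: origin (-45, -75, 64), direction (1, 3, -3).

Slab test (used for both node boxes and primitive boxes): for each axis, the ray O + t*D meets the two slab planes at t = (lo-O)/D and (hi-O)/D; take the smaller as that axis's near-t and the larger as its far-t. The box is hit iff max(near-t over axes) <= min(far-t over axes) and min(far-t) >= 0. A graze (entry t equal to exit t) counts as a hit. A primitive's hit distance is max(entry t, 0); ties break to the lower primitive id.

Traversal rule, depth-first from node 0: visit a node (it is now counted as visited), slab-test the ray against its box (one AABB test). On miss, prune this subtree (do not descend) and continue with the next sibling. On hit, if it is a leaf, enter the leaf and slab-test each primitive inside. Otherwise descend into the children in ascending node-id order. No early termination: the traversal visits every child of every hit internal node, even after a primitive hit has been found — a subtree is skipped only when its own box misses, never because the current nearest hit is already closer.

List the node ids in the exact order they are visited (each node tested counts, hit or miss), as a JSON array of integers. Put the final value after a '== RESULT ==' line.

Walk:
N0 x:[26,68] y:[55/3,30] z:[14,83/3] -> hit [26,83/3], descend [1, 9]
  N1 x:[26,60] y:[55/3,30] z:[14,20] -> miss, prune
  N9 x:[27,68] y:[55/3,89/3] z:[68/3,83/3] -> hit [27,83/3], descend [3, 5]
    N3 x:[27,49] y:[55/3,86/3] z:[70/3,83/3] -> hit [27,83/3], descend [15, 16]
      N15 x:[35,49] y:[55/3,67/3] z:[24,77/3] -> miss, prune
      N16 x:[27,39] y:[25,86/3] z:[70/3,83/3] -> hit [27,83/3], descend [13, 14]
        N13 x:[30,32] y:[25,79/3] z:[70/3,74/3] -> miss, prune
        N14 x:[27,39] y:[79/3,86/3] z:[79/3,83/3] -> hit [27,83/3] leaf, test {P12(miss), P14@t=27}
    N5 x:[51,68] y:[23,89/3] z:[68/3,79/3] -> miss, prune

Visited [0, 1, 9, 3, 15, 16, 13, 14, 5]. Tests: 9 box, 1 leaf. Nearest: P14.

== RESULT ==
[0, 1, 9, 3, 15, 16, 13, 14, 5]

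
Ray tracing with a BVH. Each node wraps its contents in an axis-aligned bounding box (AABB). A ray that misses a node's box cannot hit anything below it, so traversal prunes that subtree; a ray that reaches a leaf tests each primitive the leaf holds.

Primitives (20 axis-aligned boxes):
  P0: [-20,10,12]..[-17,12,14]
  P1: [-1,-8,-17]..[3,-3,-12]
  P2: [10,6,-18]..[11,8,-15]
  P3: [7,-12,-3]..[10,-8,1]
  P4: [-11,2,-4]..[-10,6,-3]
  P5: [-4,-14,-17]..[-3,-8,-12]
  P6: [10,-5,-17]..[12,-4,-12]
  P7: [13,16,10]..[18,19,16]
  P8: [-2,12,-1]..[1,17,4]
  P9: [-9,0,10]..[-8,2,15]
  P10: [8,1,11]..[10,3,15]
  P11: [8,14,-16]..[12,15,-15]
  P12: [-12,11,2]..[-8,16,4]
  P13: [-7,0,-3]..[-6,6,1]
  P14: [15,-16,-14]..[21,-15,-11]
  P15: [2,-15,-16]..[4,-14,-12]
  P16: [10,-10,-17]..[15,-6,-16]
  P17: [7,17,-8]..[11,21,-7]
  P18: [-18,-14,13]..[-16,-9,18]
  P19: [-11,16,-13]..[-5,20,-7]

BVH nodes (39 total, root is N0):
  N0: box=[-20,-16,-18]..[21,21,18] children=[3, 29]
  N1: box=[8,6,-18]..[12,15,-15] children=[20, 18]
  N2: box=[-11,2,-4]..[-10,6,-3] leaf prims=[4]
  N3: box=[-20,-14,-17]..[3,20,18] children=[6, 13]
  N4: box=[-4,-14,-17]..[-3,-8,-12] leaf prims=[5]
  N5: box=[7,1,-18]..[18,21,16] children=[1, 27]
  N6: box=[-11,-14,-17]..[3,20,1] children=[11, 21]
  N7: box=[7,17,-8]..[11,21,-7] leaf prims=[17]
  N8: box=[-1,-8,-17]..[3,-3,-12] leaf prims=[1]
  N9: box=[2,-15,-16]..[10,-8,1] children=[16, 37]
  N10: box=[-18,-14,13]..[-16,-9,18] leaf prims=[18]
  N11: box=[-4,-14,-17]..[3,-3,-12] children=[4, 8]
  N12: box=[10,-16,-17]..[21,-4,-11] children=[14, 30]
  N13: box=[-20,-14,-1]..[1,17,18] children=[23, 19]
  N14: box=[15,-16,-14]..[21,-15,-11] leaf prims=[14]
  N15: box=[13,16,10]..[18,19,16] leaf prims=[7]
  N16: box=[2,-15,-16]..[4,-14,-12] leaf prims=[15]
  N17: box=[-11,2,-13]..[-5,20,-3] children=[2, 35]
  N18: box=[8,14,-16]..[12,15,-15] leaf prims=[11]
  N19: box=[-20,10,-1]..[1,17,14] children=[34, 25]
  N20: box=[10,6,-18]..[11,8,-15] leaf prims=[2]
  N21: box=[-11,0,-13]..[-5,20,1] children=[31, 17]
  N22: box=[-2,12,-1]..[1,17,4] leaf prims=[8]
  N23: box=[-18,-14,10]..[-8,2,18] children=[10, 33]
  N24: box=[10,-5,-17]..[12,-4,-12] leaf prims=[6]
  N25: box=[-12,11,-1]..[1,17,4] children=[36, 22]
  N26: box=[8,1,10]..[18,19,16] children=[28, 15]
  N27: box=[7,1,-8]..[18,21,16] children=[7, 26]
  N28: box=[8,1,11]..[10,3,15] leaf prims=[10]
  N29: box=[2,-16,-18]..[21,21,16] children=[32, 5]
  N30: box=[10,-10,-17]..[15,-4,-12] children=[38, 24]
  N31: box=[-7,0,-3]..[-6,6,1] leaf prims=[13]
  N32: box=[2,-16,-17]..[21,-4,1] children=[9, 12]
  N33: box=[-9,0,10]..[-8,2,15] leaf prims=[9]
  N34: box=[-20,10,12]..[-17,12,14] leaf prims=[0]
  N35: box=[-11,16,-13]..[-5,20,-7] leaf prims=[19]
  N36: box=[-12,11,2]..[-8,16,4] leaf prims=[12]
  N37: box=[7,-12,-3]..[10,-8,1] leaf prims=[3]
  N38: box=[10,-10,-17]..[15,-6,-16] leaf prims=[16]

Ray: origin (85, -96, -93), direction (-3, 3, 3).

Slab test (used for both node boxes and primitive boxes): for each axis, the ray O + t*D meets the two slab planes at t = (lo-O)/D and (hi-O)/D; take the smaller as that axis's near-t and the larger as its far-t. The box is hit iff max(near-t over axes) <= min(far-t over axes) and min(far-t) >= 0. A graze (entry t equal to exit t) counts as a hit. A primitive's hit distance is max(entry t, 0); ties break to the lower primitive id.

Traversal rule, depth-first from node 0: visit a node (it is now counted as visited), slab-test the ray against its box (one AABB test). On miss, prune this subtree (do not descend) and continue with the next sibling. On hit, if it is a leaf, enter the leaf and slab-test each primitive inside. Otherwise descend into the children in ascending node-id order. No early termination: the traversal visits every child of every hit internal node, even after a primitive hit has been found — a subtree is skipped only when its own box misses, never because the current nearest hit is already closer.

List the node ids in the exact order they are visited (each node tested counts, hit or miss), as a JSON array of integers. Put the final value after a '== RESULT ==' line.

Walk:
N0 x:[64/3,35] y:[80/3,39] z:[25,37] -> hit [80/3,35], descend [3, 29]
  N3 x:[82/3,35] y:[82/3,116/3] z:[76/3,37] -> hit [82/3,35], descend [6, 13]
    N6 x:[82/3,32] y:[82/3,116/3] z:[76/3,94/3] -> hit [82/3,94/3], descend [11, 21]
      N11 x:[82/3,89/3] y:[82/3,31] z:[76/3,27] -> miss, prune
      N21 x:[30,32] y:[32,116/3] z:[80/3,94/3] -> miss, prune
    N13 x:[28,35] y:[82/3,113/3] z:[92/3,37] -> hit [92/3,35], descend [19, 23]
      N19 x:[28,35] y:[106/3,113/3] z:[92/3,107/3] -> miss, prune
      N23 x:[31,103/3] y:[82/3,98/3] z:[103/3,37] -> miss, prune
  N29 x:[64/3,83/3] y:[80/3,39] z:[25,109/3] -> hit [80/3,83/3], descend [5, 32]
    N5 x:[67/3,26] y:[97/3,39] z:[25,109/3] -> miss, prune
    N32 x:[64/3,83/3] y:[80/3,92/3] z:[76/3,94/3] -> hit [80/3,83/3], descend [9, 12]
      N9 x:[25,83/3] y:[27,88/3] z:[77/3,94/3] -> hit [27,83/3], descend [16, 37]
        N16 x:[27,83/3] y:[27,82/3] z:[77/3,27] -> hit [27,27] leaf, test {P15@t=27}
        N37 x:[25,26] y:[28,88/3] z:[30,94/3] -> miss, prune
      N12 x:[64/3,25] y:[80/3,92/3] z:[76/3,82/3] -> miss, prune

15 AABB tests over nodes [0, 3, 6, 11, 21, 13, 19, 23, 29, 5, 32, 9, 16, 37, 12]; 1 leaf entered; closest P15.

== RESULT ==
[0, 3, 6, 11, 21, 13, 19, 23, 29, 5, 32, 9, 16, 37, 12]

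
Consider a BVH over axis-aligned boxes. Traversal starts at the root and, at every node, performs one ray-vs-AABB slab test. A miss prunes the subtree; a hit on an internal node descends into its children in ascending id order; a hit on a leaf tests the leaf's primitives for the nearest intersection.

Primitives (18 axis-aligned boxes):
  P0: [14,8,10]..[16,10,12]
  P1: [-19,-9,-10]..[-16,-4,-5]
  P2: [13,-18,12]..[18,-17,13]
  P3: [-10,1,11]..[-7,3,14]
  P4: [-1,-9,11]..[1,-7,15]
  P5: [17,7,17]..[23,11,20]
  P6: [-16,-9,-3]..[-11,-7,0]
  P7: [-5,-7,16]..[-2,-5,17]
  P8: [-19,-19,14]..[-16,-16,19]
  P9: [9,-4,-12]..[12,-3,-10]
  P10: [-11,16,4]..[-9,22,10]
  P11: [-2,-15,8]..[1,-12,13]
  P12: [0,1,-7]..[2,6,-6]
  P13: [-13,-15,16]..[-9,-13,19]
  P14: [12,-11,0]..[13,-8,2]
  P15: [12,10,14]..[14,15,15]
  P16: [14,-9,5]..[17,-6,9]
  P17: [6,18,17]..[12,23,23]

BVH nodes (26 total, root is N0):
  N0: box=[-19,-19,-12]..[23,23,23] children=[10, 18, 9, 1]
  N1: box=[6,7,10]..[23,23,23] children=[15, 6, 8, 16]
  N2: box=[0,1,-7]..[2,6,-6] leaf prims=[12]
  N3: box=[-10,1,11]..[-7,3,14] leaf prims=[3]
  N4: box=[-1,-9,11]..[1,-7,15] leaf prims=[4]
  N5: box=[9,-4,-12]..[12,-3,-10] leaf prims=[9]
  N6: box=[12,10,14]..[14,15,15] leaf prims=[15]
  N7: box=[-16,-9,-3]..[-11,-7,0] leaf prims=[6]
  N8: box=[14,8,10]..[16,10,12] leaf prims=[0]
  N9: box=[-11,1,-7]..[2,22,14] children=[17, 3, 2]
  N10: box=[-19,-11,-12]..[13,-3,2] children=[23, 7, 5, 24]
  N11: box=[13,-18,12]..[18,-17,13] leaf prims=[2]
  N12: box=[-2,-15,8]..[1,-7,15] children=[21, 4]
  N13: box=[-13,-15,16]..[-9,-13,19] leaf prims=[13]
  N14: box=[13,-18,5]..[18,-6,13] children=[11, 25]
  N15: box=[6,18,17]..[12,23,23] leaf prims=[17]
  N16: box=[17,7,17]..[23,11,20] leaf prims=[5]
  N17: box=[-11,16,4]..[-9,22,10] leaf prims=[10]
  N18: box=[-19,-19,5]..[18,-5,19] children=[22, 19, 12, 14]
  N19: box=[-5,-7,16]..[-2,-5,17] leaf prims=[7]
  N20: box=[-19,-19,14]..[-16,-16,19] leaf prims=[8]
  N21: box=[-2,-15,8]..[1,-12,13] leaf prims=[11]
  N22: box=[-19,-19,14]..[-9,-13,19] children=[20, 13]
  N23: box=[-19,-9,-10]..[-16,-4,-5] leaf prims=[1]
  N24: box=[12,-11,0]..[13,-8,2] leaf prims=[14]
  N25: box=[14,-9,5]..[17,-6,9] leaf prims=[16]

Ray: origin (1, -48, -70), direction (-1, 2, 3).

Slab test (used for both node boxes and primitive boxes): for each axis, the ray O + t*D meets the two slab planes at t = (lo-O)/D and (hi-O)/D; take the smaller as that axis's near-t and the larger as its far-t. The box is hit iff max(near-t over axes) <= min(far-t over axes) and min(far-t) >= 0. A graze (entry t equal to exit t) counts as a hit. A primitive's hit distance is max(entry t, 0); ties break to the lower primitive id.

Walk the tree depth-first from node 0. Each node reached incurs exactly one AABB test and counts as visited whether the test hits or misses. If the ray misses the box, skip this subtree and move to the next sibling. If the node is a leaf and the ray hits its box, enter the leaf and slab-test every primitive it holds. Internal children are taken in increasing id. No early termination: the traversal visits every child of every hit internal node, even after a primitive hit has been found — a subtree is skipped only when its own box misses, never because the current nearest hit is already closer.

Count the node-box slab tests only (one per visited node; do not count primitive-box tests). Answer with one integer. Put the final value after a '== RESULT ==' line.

Walk:
N0 x:[-22,20] y:[29/2,71/2] z:[58/3,31] -> hit [58/3,20], descend [1, 9, 10, 18]
  N1 x:[-22,-5] y:[55/2,71/2] z:[80/3,31] -> miss, prune
  N9 x:[-1,12] y:[49/2,35] z:[21,28] -> miss, prune
  N10 x:[-12,20] y:[37/2,45/2] z:[58/3,24] -> hit [58/3,20], descend [5, 7, 23, 24]
    N5 x:[-11,-8] y:[22,45/2] z:[58/3,20] -> miss, prune
    N7 x:[12,17] y:[39/2,41/2] z:[67/3,70/3] -> miss, prune
    N23 x:[17,20] y:[39/2,22] z:[20,65/3] -> hit [20,20] leaf, test {P1@t=20}
    N24 x:[-12,-11] y:[37/2,20] z:[70/3,24] -> miss, prune
  N18 x:[-17,20] y:[29/2,43/2] z:[25,89/3] -> miss, prune

order=[0, 1, 9, 10, 5, 7, 23, 24, 18]  |boxes|=9  |leaves|=1  hit=P1

== RESULT ==
9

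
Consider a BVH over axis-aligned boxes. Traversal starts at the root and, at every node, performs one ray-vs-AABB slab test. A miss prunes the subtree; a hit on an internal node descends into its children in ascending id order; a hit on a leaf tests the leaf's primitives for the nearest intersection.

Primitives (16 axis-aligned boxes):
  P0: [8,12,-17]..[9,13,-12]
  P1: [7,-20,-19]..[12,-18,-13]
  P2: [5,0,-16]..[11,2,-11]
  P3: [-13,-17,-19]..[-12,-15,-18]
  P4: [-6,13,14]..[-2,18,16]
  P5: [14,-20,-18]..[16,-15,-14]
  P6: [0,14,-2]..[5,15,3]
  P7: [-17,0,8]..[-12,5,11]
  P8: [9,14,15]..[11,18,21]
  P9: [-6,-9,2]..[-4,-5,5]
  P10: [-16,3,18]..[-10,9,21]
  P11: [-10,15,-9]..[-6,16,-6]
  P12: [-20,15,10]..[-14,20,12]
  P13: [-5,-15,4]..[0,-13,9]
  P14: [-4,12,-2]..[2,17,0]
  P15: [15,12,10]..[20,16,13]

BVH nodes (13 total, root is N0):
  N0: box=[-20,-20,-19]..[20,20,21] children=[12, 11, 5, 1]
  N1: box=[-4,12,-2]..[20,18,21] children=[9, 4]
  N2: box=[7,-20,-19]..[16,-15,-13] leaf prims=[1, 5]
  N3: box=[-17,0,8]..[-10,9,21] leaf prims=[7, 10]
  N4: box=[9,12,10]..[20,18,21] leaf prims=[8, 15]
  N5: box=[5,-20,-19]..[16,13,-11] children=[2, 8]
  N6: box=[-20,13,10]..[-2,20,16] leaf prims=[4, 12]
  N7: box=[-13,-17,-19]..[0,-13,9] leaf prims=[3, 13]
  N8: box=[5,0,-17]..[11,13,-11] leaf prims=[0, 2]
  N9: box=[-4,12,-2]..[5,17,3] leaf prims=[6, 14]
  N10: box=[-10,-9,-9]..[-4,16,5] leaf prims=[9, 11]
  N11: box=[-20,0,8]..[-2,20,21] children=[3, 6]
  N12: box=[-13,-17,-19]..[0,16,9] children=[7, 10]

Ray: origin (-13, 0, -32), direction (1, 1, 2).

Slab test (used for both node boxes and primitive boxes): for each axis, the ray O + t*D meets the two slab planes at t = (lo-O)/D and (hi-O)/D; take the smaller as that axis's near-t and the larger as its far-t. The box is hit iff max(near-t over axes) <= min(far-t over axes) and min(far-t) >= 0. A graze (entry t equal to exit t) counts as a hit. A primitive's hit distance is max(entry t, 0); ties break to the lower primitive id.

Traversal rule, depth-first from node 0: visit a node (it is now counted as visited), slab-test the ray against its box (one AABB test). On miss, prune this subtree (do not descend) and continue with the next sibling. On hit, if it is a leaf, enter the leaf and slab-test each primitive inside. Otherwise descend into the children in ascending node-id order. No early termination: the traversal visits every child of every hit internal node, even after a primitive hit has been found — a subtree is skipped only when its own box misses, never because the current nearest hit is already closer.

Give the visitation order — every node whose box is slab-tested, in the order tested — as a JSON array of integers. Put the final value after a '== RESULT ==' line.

Trace the traversal:
N0 x:[-7,33] y:[-20,20] z:[13/2,53/2] -> hit [13/2,20], descend [1, 5, 11, 12]
  N1 x:[9,33] y:[12,18] z:[15,53/2] -> hit [15,18], descend [4, 9]
    N4 x:[22,33] y:[12,18] z:[21,53/2] -> miss, prune
    N9 x:[9,18] y:[12,17] z:[15,35/2] -> hit [15,17] leaf, test {P6@t=15, P14@t=15}
  N5 x:[18,29] y:[-20,13] z:[13/2,21/2] -> miss, prune
  N11 x:[-7,11] y:[0,20] z:[20,53/2] -> miss, prune
  N12 x:[0,13] y:[-17,16] z:[13/2,41/2] -> hit [13/2,13], descend [7, 10]
    N7 x:[0,13] y:[-17,-13] z:[13/2,41/2] -> miss, prune
    N10 x:[3,9] y:[-9,16] z:[23/2,37/2] -> miss, prune

Summary -> nodes [0, 1, 4, 9, 5, 11, 12, 7, 10]; box-tests=9; leaf-entries=1; first=P6

== RESULT ==
[0, 1, 4, 9, 5, 11, 12, 7, 10]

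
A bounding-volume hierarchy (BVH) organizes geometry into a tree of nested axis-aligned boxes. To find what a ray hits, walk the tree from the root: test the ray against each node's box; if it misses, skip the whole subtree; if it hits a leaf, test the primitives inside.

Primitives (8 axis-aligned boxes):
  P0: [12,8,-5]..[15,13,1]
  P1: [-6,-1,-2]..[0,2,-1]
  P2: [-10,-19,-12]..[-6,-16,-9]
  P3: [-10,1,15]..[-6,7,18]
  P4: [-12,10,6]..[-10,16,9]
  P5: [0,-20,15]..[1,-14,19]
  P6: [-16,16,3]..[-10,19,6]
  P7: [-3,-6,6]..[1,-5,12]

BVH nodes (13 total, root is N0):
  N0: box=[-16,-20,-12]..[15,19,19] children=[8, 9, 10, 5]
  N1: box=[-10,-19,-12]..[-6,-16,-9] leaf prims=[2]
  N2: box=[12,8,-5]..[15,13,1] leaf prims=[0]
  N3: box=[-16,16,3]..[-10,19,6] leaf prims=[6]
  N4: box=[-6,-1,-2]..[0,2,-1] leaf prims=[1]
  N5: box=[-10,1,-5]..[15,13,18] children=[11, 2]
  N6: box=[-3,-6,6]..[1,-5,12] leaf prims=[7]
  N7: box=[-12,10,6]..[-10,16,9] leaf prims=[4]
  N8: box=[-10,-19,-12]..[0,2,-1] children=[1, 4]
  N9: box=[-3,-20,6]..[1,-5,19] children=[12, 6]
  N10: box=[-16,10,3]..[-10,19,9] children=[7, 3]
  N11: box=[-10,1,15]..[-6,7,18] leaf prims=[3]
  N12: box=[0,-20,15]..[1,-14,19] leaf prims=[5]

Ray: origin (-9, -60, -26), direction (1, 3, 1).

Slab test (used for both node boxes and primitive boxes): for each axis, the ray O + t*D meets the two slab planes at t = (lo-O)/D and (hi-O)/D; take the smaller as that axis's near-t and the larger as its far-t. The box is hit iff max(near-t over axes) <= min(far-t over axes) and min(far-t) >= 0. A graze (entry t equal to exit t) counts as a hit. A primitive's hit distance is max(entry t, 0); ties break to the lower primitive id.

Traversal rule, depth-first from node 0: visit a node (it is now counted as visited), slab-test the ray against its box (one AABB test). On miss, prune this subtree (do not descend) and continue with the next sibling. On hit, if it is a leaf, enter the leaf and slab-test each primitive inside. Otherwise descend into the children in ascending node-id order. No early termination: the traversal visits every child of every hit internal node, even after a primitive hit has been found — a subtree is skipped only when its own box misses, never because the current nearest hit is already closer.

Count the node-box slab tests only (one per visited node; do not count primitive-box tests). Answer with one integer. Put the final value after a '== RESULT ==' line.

Trace the traversal:
N0 x:[-7,24] y:[40/3,79/3] z:[14,45] -> hit [14,24], descend [5, 8, 9, 10]
  N5 x:[-1,24] y:[61/3,73/3] z:[21,44] -> hit [21,24], descend [2, 11]
    N2 x:[21,24] y:[68/3,73/3] z:[21,27] -> hit [68/3,24] leaf, test {P0@t=68/3}
    N11 x:[-1,3] y:[61/3,67/3] z:[41,44] -> miss, prune
  N8 x:[-1,9] y:[41/3,62/3] z:[14,25] -> miss, prune
  N9 x:[6,10] y:[40/3,55/3] z:[32,45] -> miss, prune
  N10 x:[-7,-1] y:[70/3,79/3] z:[29,35] -> miss, prune

Summary -> nodes [0, 5, 2, 11, 8, 9, 10]; box-tests=7; leaf-entries=1; first=P0

== RESULT ==
7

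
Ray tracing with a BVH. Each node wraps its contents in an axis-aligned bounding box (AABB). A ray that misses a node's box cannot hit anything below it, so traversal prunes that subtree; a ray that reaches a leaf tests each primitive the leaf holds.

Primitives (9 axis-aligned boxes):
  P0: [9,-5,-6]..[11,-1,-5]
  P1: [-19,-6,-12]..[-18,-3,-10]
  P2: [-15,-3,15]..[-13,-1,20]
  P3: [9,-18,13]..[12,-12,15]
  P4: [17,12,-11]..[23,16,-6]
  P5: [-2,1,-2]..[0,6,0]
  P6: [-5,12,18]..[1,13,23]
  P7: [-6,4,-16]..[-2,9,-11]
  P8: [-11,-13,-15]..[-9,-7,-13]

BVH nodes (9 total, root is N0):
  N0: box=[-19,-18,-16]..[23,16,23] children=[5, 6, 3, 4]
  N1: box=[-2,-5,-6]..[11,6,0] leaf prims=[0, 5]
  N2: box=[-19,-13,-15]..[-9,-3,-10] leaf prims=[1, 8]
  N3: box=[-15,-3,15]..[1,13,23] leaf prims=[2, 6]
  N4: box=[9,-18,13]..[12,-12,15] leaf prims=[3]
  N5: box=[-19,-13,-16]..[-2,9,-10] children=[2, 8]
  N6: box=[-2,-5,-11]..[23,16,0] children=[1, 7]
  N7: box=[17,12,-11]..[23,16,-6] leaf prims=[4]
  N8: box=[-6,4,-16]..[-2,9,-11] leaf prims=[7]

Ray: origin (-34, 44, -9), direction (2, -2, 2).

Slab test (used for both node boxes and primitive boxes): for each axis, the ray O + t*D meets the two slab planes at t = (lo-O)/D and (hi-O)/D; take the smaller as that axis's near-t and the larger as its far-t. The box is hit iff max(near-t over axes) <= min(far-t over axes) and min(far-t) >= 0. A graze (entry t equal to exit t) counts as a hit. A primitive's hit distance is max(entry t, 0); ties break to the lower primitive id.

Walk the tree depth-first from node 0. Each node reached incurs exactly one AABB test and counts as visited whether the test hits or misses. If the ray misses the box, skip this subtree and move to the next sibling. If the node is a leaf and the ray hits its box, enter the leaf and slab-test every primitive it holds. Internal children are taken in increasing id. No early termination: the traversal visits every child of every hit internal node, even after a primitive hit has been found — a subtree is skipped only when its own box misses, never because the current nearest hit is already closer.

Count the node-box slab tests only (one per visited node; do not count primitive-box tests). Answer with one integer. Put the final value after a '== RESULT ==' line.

Traverse from the root:
N0 x:[15/2,57/2] y:[14,31] z:[-7/2,16] -> hit [14,16], descend [3, 4, 5, 6]
  N3 x:[19/2,35/2] y:[31/2,47/2] z:[12,16] -> hit [31/2,16] leaf, test {P2(miss), P6@t=31/2}
  N4 x:[43/2,23] y:[28,31] z:[11,12] -> miss, prune
  N5 x:[15/2,16] y:[35/2,57/2] z:[-7/2,-1/2] -> miss, prune
  N6 x:[16,57/2] y:[14,49/2] z:[-1,9/2] -> miss, prune

order=[0, 3, 4, 5, 6]  |boxes|=5  |leaves|=1  hit=P6

== RESULT ==
5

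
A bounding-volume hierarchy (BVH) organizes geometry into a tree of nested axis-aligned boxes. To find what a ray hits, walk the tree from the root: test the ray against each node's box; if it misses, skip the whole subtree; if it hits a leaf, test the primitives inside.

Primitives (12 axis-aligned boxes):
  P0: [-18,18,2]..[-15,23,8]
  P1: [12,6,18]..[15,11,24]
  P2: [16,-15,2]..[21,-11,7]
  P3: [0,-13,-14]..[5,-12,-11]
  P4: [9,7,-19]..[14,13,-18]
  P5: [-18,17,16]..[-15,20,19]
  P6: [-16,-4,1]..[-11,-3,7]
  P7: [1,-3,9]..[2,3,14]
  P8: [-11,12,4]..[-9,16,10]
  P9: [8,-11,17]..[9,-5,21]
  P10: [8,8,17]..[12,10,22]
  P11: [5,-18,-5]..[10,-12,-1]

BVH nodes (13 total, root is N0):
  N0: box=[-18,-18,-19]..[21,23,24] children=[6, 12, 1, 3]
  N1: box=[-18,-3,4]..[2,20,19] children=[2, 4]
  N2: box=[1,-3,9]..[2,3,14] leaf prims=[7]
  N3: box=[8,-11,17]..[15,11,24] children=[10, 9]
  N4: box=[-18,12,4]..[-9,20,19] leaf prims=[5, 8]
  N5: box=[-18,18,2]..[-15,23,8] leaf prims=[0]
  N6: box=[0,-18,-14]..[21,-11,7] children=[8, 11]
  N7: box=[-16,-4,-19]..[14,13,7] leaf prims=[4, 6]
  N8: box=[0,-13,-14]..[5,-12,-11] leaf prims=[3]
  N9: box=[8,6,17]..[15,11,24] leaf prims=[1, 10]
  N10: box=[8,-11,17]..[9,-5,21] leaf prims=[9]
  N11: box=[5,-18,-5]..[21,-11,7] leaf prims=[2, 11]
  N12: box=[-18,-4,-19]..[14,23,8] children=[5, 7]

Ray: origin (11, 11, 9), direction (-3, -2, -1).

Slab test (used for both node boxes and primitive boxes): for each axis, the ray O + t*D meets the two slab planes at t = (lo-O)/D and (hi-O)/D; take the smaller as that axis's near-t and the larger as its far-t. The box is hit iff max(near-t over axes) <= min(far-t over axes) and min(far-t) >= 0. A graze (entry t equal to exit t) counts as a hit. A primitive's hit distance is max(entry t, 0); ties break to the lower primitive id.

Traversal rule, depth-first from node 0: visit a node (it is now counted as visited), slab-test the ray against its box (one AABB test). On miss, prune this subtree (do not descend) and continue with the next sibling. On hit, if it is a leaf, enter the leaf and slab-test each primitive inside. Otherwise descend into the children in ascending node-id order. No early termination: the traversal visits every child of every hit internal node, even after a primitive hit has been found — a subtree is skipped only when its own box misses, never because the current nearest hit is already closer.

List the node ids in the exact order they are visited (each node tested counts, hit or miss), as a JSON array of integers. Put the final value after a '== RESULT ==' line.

Walk:
N0 x:[-10/3,29/3] y:[-6,29/2] z:[-15,28] -> hit [-10/3,29/3], descend [1, 3, 6, 12]
  N1 x:[3,29/3] y:[-9/2,7] z:[-10,5] -> hit [3,5], descend [2, 4]
    N2 x:[3,10/3] y:[4,7] z:[-5,0] -> miss, prune
    N4 x:[20/3,29/3] y:[-9/2,-1/2] z:[-10,5] -> miss, prune
  N3 x:[-4/3,1] y:[0,11] z:[-15,-8] -> miss, prune
  N6 x:[-10/3,11/3] y:[11,29/2] z:[2,23] -> miss, prune
  N12 x:[-1,29/3] y:[-6,15/2] z:[1,28] -> hit [1,15/2], descend [5, 7]
    N5 x:[26/3,29/3] y:[-6,-7/2] z:[1,7] -> miss, prune
    N7 x:[-1,9] y:[-1,15/2] z:[2,28] -> hit [2,15/2] leaf, test {P4(miss), P6@t=22/3}

order=[0, 1, 2, 4, 3, 6, 12, 5, 7]  |boxes|=9  |leaves|=1  hit=P6

== RESULT ==
[0, 1, 2, 4, 3, 6, 12, 5, 7]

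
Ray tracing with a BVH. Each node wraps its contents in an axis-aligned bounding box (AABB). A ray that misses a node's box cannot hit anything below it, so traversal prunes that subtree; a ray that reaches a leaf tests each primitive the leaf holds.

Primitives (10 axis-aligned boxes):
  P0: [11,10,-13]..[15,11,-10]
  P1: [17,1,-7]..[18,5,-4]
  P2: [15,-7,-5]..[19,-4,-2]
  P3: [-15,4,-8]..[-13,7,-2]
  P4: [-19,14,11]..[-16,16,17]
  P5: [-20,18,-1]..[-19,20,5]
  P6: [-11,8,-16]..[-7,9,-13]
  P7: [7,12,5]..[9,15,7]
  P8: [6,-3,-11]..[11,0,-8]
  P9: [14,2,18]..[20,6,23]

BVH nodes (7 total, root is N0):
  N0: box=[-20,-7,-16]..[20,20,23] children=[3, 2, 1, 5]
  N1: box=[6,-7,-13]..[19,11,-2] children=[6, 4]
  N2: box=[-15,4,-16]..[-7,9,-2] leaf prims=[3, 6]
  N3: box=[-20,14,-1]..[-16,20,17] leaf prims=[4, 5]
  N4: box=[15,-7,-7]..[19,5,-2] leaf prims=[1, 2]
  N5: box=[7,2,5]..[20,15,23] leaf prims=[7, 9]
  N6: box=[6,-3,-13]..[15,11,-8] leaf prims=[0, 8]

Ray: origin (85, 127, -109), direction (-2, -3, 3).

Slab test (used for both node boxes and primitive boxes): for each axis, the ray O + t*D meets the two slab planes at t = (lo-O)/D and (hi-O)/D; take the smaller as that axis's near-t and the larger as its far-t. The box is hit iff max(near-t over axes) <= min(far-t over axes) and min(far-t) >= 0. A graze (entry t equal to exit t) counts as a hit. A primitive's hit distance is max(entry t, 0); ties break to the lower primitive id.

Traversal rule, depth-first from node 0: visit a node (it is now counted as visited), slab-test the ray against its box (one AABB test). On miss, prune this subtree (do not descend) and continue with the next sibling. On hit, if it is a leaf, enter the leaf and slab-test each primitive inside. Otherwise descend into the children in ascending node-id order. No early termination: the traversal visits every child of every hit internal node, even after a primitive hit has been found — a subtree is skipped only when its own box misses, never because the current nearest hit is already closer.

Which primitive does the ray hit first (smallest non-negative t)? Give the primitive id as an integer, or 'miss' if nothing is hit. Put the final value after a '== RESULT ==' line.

Traverse from the root:
N0 x:[65/2,105/2] y:[107/3,134/3] z:[31,44] -> hit [107/3,44], descend [1, 2, 3, 5]
  N1 x:[33,79/2] y:[116/3,134/3] z:[32,107/3] -> miss, prune
  N2 x:[46,50] y:[118/3,41] z:[31,107/3] -> miss, prune
  N3 x:[101/2,105/2] y:[107/3,113/3] z:[36,42] -> miss, prune
  N5 x:[65/2,39] y:[112/3,125/3] z:[38,44] -> hit [38,39] leaf, test {P7@t=38, P9(miss)}

order=[0, 1, 2, 3, 5]  |boxes|=5  |leaves|=1  hit=P7

== RESULT ==
7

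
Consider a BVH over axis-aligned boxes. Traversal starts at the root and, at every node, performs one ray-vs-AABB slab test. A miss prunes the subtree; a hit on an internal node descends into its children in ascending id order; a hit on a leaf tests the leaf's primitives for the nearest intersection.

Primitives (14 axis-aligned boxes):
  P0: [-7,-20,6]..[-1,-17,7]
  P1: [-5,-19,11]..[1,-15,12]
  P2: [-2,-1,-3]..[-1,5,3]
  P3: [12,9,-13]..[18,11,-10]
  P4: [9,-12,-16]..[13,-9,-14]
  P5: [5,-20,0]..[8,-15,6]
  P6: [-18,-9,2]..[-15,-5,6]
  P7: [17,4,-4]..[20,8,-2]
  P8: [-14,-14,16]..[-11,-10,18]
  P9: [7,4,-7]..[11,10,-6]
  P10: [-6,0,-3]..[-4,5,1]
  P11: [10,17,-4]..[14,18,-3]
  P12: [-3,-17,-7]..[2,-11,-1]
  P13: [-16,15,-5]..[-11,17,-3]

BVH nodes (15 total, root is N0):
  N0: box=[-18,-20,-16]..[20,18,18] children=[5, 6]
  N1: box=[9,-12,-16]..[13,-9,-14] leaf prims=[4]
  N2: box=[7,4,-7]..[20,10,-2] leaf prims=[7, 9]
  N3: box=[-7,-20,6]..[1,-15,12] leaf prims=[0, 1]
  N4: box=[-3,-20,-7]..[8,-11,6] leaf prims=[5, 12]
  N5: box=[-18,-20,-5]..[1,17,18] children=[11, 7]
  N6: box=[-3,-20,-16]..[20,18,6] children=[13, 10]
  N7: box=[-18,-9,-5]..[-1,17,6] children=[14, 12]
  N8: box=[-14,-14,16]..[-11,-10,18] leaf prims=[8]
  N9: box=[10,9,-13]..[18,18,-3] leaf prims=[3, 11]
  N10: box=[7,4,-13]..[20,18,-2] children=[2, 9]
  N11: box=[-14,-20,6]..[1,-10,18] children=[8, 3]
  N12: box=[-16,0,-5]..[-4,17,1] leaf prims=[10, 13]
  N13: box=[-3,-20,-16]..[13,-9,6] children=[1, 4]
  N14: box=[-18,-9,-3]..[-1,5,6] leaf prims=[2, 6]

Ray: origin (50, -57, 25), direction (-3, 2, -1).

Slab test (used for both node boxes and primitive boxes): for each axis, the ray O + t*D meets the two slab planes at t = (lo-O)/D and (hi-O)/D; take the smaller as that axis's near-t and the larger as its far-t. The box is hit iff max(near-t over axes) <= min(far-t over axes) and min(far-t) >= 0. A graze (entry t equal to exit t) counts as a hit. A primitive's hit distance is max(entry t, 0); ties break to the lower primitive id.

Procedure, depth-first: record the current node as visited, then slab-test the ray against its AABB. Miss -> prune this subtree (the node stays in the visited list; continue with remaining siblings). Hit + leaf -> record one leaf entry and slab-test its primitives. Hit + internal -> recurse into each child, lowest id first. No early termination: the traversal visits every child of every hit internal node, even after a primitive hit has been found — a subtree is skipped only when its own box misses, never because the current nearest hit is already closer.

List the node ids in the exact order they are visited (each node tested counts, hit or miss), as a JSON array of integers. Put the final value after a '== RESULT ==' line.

Traverse from the root:
N0 x:[10,68/3] y:[37/2,75/2] z:[7,41] -> hit [37/2,68/3], descend [5, 6]
  N5 x:[49/3,68/3] y:[37/2,37] z:[7,30] -> hit [37/2,68/3], descend [7, 11]
    N7 x:[17,68/3] y:[24,37] z:[19,30] -> miss, prune
    N11 x:[49/3,64/3] y:[37/2,47/2] z:[7,19] -> hit [37/2,19], descend [3, 8]
      N3 x:[49/3,19] y:[37/2,21] z:[13,19] -> hit [37/2,19] leaf, test {P0@t=37/2, P1(miss)}
      N8 x:[61/3,64/3] y:[43/2,47/2] z:[7,9] -> miss, prune
  N6 x:[10,53/3] y:[37/2,75/2] z:[19,41] -> miss, prune

order=[0, 5, 7, 11, 3, 8, 6]  |boxes|=7  |leaves|=1  hit=P0

== RESULT ==
[0, 5, 7, 11, 3, 8, 6]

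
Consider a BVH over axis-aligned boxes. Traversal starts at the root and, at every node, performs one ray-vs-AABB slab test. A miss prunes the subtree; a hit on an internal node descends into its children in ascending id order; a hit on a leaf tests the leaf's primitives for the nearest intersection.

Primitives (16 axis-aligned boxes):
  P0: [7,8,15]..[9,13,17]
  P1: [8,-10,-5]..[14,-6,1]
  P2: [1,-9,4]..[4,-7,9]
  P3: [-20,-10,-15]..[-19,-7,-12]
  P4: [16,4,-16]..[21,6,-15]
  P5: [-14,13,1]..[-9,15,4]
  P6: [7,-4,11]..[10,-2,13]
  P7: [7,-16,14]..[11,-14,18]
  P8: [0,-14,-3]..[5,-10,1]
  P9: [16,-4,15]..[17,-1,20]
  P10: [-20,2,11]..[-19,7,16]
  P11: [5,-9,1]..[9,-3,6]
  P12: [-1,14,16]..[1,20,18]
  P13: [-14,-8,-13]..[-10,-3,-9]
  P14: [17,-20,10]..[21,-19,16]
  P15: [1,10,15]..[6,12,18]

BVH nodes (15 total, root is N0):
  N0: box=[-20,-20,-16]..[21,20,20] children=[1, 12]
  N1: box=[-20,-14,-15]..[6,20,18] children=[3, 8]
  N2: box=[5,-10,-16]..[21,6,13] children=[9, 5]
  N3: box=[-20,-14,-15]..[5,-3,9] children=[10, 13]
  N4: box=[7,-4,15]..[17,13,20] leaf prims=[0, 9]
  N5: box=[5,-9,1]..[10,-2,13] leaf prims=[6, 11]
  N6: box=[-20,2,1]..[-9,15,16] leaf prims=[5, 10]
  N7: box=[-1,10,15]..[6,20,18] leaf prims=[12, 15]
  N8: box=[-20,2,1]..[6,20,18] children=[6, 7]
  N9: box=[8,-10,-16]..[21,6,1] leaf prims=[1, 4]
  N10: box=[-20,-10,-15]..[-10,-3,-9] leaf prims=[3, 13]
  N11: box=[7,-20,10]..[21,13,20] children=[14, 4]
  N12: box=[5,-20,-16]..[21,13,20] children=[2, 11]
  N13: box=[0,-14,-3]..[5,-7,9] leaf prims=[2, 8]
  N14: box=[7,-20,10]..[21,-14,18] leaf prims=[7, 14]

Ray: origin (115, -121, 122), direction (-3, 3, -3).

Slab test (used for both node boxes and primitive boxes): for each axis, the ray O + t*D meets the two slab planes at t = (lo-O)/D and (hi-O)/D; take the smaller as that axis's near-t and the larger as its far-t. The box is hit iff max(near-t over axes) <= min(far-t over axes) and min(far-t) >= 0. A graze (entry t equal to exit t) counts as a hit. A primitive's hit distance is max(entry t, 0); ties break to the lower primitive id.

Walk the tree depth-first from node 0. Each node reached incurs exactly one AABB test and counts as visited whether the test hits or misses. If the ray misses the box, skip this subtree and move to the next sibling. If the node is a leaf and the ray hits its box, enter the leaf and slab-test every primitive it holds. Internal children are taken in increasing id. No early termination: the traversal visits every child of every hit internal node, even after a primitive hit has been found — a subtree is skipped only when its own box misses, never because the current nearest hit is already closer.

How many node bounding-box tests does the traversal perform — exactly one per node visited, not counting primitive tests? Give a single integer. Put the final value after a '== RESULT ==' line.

Trace the traversal:
N0 x:[94/3,45] y:[101/3,47] z:[34,46] -> hit [34,45], descend [1, 12]
  N1 x:[109/3,45] y:[107/3,47] z:[104/3,137/3] -> hit [109/3,45], descend [3, 8]
    N3 x:[110/3,45] y:[107/3,118/3] z:[113/3,137/3] -> hit [113/3,118/3], descend [10, 13]
      N10 x:[125/3,45] y:[37,118/3] z:[131/3,137/3] -> miss, prune
      N13 x:[110/3,115/3] y:[107/3,38] z:[113/3,125/3] -> hit [113/3,38] leaf, test {P2@t=113/3, P8(miss)}
    N8 x:[109/3,45] y:[41,47] z:[104/3,121/3] -> miss, prune
  N12 x:[94/3,110/3] y:[101/3,134/3] z:[34,46] -> hit [34,110/3], descend [2, 11]
    N2 x:[94/3,110/3] y:[37,127/3] z:[109/3,46] -> miss, prune
    N11 x:[94/3,36] y:[101/3,134/3] z:[34,112/3] -> hit [34,36], descend [4, 14]
      N4 x:[98/3,36] y:[39,134/3] z:[34,107/3] -> miss, prune
      N14 x:[94/3,36] y:[101/3,107/3] z:[104/3,112/3] -> hit [104/3,107/3] leaf, test {P7@t=35, P14(miss)}

11 AABB tests over nodes [0, 1, 3, 10, 13, 8, 12, 2, 11, 4, 14]; 2 leaves entered; closest P7.

== RESULT ==
11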